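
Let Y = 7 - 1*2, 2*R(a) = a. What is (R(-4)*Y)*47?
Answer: -470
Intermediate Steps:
R(a) = a/2
Y = 5 (Y = 7 - 2 = 5)
(R(-4)*Y)*47 = (((½)*(-4))*5)*47 = -2*5*47 = -10*47 = -470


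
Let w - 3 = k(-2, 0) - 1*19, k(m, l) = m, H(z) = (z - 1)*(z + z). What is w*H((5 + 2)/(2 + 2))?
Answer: -189/4 ≈ -47.250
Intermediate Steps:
H(z) = 2*z*(-1 + z) (H(z) = (-1 + z)*(2*z) = 2*z*(-1 + z))
w = -18 (w = 3 + (-2 - 1*19) = 3 + (-2 - 19) = 3 - 21 = -18)
w*H((5 + 2)/(2 + 2)) = -36*(5 + 2)/(2 + 2)*(-1 + (5 + 2)/(2 + 2)) = -36*7/4*(-1 + 7/4) = -36*7*(1/4)*(-1 + 7*(1/4)) = -36*7*(-1 + 7/4)/4 = -36*7*3/(4*4) = -18*21/8 = -189/4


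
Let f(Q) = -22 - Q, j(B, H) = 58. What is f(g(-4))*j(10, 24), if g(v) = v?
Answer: -1044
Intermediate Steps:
f(g(-4))*j(10, 24) = (-22 - 1*(-4))*58 = (-22 + 4)*58 = -18*58 = -1044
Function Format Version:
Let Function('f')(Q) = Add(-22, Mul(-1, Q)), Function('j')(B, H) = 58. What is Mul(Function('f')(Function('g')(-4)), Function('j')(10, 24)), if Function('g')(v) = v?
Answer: -1044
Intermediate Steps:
Mul(Function('f')(Function('g')(-4)), Function('j')(10, 24)) = Mul(Add(-22, Mul(-1, -4)), 58) = Mul(Add(-22, 4), 58) = Mul(-18, 58) = -1044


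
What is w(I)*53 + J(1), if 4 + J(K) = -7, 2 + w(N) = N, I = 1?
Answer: -64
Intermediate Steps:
w(N) = -2 + N
J(K) = -11 (J(K) = -4 - 7 = -11)
w(I)*53 + J(1) = (-2 + 1)*53 - 11 = -1*53 - 11 = -53 - 11 = -64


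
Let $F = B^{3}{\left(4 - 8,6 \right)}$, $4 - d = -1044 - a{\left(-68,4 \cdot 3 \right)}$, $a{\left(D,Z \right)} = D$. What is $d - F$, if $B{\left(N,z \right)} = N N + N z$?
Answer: $1492$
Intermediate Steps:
$B{\left(N,z \right)} = N^{2} + N z$
$d = 980$ ($d = 4 - \left(-1044 - -68\right) = 4 - \left(-1044 + 68\right) = 4 - -976 = 4 + 976 = 980$)
$F = -512$ ($F = \left(\left(4 - 8\right) \left(\left(4 - 8\right) + 6\right)\right)^{3} = \left(- 4 \left(-4 + 6\right)\right)^{3} = \left(\left(-4\right) 2\right)^{3} = \left(-8\right)^{3} = -512$)
$d - F = 980 - -512 = 980 + 512 = 1492$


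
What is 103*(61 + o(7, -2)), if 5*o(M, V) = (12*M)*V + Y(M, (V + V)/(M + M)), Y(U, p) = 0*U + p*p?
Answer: 691851/245 ≈ 2823.9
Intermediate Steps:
Y(U, p) = p² (Y(U, p) = 0 + p² = p²)
o(M, V) = V²/(5*M²) + 12*M*V/5 (o(M, V) = ((12*M)*V + ((V + V)/(M + M))²)/5 = (12*M*V + ((2*V)/((2*M)))²)/5 = (12*M*V + ((2*V)*(1/(2*M)))²)/5 = (12*M*V + (V/M)²)/5 = (12*M*V + V²/M²)/5 = (V²/M² + 12*M*V)/5 = V²/(5*M²) + 12*M*V/5)
103*(61 + o(7, -2)) = 103*(61 + (⅕)*(-2)*(-2 + 12*7³)/7²) = 103*(61 + (⅕)*(-2)*(1/49)*(-2 + 12*343)) = 103*(61 + (⅕)*(-2)*(1/49)*(-2 + 4116)) = 103*(61 + (⅕)*(-2)*(1/49)*4114) = 103*(61 - 8228/245) = 103*(6717/245) = 691851/245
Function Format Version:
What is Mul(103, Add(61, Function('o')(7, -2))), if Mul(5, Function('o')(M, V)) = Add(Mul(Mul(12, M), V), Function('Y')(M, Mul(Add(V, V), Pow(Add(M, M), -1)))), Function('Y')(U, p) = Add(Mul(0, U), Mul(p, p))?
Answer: Rational(691851, 245) ≈ 2823.9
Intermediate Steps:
Function('Y')(U, p) = Pow(p, 2) (Function('Y')(U, p) = Add(0, Pow(p, 2)) = Pow(p, 2))
Function('o')(M, V) = Add(Mul(Rational(1, 5), Pow(M, -2), Pow(V, 2)), Mul(Rational(12, 5), M, V)) (Function('o')(M, V) = Mul(Rational(1, 5), Add(Mul(Mul(12, M), V), Pow(Mul(Add(V, V), Pow(Add(M, M), -1)), 2))) = Mul(Rational(1, 5), Add(Mul(12, M, V), Pow(Mul(Mul(2, V), Pow(Mul(2, M), -1)), 2))) = Mul(Rational(1, 5), Add(Mul(12, M, V), Pow(Mul(Mul(2, V), Mul(Rational(1, 2), Pow(M, -1))), 2))) = Mul(Rational(1, 5), Add(Mul(12, M, V), Pow(Mul(V, Pow(M, -1)), 2))) = Mul(Rational(1, 5), Add(Mul(12, M, V), Mul(Pow(M, -2), Pow(V, 2)))) = Mul(Rational(1, 5), Add(Mul(Pow(M, -2), Pow(V, 2)), Mul(12, M, V))) = Add(Mul(Rational(1, 5), Pow(M, -2), Pow(V, 2)), Mul(Rational(12, 5), M, V)))
Mul(103, Add(61, Function('o')(7, -2))) = Mul(103, Add(61, Mul(Rational(1, 5), -2, Pow(7, -2), Add(-2, Mul(12, Pow(7, 3)))))) = Mul(103, Add(61, Mul(Rational(1, 5), -2, Rational(1, 49), Add(-2, Mul(12, 343))))) = Mul(103, Add(61, Mul(Rational(1, 5), -2, Rational(1, 49), Add(-2, 4116)))) = Mul(103, Add(61, Mul(Rational(1, 5), -2, Rational(1, 49), 4114))) = Mul(103, Add(61, Rational(-8228, 245))) = Mul(103, Rational(6717, 245)) = Rational(691851, 245)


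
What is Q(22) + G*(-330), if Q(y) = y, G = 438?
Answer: -144518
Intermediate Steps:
Q(22) + G*(-330) = 22 + 438*(-330) = 22 - 144540 = -144518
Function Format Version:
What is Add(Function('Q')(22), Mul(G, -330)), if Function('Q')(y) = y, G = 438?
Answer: -144518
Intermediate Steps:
Add(Function('Q')(22), Mul(G, -330)) = Add(22, Mul(438, -330)) = Add(22, -144540) = -144518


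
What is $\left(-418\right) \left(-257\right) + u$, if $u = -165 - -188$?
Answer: $107449$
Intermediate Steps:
$u = 23$ ($u = -165 + 188 = 23$)
$\left(-418\right) \left(-257\right) + u = \left(-418\right) \left(-257\right) + 23 = 107426 + 23 = 107449$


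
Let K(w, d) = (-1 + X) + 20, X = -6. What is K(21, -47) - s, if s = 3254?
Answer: -3241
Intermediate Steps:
K(w, d) = 13 (K(w, d) = (-1 - 6) + 20 = -7 + 20 = 13)
K(21, -47) - s = 13 - 1*3254 = 13 - 3254 = -3241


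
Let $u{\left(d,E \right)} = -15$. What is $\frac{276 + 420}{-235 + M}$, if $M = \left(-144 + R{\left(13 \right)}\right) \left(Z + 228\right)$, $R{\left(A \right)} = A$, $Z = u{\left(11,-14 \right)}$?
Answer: $- \frac{348}{14069} \approx -0.024735$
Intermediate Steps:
$Z = -15$
$M = -27903$ ($M = \left(-144 + 13\right) \left(-15 + 228\right) = \left(-131\right) 213 = -27903$)
$\frac{276 + 420}{-235 + M} = \frac{276 + 420}{-235 - 27903} = \frac{696}{-28138} = 696 \left(- \frac{1}{28138}\right) = - \frac{348}{14069}$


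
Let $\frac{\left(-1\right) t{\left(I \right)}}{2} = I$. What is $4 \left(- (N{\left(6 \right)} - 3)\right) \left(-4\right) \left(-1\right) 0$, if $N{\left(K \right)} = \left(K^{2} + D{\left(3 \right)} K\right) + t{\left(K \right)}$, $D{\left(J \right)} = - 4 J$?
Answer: $0$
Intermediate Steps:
$t{\left(I \right)} = - 2 I$
$N{\left(K \right)} = K^{2} - 14 K$ ($N{\left(K \right)} = \left(K^{2} + \left(-4\right) 3 K\right) - 2 K = \left(K^{2} - 12 K\right) - 2 K = K^{2} - 14 K$)
$4 \left(- (N{\left(6 \right)} - 3)\right) \left(-4\right) \left(-1\right) 0 = 4 \left(- (6 \left(-14 + 6\right) - 3)\right) \left(-4\right) \left(-1\right) 0 = 4 \left(- (6 \left(-8\right) - 3)\right) 4 \cdot 0 = 4 \left(- (-48 - 3)\right) 0 = 4 \left(\left(-1\right) \left(-51\right)\right) 0 = 4 \cdot 51 \cdot 0 = 204 \cdot 0 = 0$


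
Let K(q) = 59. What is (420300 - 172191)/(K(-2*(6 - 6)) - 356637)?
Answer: -248109/356578 ≈ -0.69581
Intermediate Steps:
(420300 - 172191)/(K(-2*(6 - 6)) - 356637) = (420300 - 172191)/(59 - 356637) = 248109/(-356578) = 248109*(-1/356578) = -248109/356578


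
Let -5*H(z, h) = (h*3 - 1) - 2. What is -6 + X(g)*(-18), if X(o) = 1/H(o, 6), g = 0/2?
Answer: 0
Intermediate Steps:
H(z, h) = ⅗ - 3*h/5 (H(z, h) = -((h*3 - 1) - 2)/5 = -((3*h - 1) - 2)/5 = -((-1 + 3*h) - 2)/5 = -(-3 + 3*h)/5 = ⅗ - 3*h/5)
g = 0 (g = 0*(½) = 0)
X(o) = -⅓ (X(o) = 1/(⅗ - ⅗*6) = 1/(⅗ - 18/5) = 1/(-3) = -⅓)
-6 + X(g)*(-18) = -6 - ⅓*(-18) = -6 + 6 = 0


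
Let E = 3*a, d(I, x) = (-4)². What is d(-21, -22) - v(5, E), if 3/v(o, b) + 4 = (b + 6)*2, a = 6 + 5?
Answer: 1181/74 ≈ 15.959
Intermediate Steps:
a = 11
d(I, x) = 16
E = 33 (E = 3*11 = 33)
v(o, b) = 3/(8 + 2*b) (v(o, b) = 3/(-4 + (b + 6)*2) = 3/(-4 + (6 + b)*2) = 3/(-4 + (12 + 2*b)) = 3/(8 + 2*b))
d(-21, -22) - v(5, E) = 16 - 3/(2*(4 + 33)) = 16 - 3/(2*37) = 16 - 1*3/74 = 16 - 3/74 = 1181/74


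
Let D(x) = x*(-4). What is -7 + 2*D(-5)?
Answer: 33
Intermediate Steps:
D(x) = -4*x
-7 + 2*D(-5) = -7 + 2*(-4*(-5)) = -7 + 2*20 = -7 + 40 = 33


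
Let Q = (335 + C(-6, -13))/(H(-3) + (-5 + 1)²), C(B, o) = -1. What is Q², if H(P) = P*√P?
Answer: 111556/(16 - 3*I*√3)² ≈ 318.97 + 231.61*I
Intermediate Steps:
H(P) = P^(3/2)
Q = 334/(16 - 3*I*√3) (Q = (335 - 1)/((-3)^(3/2) + (-5 + 1)²) = 334/(-3*I*√3 + (-4)²) = 334/(-3*I*√3 + 16) = 334/(16 - 3*I*√3) ≈ 18.883 + 6.1326*I)
Q² = (5344/283 + 1002*I*√3/283)²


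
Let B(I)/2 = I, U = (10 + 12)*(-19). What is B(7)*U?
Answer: -5852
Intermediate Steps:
U = -418 (U = 22*(-19) = -418)
B(I) = 2*I
B(7)*U = (2*7)*(-418) = 14*(-418) = -5852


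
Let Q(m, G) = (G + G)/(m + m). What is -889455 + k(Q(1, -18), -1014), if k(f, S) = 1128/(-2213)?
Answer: -1968365043/2213 ≈ -8.8946e+5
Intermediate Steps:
Q(m, G) = G/m (Q(m, G) = (2*G)/((2*m)) = (2*G)*(1/(2*m)) = G/m)
k(f, S) = -1128/2213 (k(f, S) = 1128*(-1/2213) = -1128/2213)
-889455 + k(Q(1, -18), -1014) = -889455 - 1128/2213 = -1968365043/2213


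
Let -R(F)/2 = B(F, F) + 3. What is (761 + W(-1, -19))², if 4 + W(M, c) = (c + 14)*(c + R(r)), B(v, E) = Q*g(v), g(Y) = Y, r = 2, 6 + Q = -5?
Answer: 438244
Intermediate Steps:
Q = -11 (Q = -6 - 5 = -11)
B(v, E) = -11*v
R(F) = -6 + 22*F (R(F) = -2*(-11*F + 3) = -2*(3 - 11*F) = -6 + 22*F)
W(M, c) = -4 + (14 + c)*(38 + c) (W(M, c) = -4 + (c + 14)*(c + (-6 + 22*2)) = -4 + (14 + c)*(c + (-6 + 44)) = -4 + (14 + c)*(c + 38) = -4 + (14 + c)*(38 + c))
(761 + W(-1, -19))² = (761 + (528 + (-19)² + 52*(-19)))² = (761 + (528 + 361 - 988))² = (761 - 99)² = 662² = 438244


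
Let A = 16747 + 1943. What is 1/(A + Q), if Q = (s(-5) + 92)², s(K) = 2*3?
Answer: 1/28294 ≈ 3.5343e-5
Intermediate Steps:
s(K) = 6
Q = 9604 (Q = (6 + 92)² = 98² = 9604)
A = 18690
1/(A + Q) = 1/(18690 + 9604) = 1/28294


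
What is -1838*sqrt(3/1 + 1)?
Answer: -3676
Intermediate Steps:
-1838*sqrt(3/1 + 1) = -1838*sqrt(3*1 + 1) = -1838*sqrt(3 + 1) = -1838*sqrt(4) = -1838*2 = -3676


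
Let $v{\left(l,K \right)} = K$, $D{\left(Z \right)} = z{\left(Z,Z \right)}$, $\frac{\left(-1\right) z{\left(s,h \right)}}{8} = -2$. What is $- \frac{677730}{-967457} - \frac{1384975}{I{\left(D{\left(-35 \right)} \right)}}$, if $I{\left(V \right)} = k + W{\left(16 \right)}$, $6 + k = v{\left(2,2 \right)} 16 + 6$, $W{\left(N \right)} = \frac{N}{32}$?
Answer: $- \frac{535952692940}{12576941} \approx -42614.0$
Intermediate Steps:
$z{\left(s,h \right)} = 16$ ($z{\left(s,h \right)} = \left(-8\right) \left(-2\right) = 16$)
$D{\left(Z \right)} = 16$
$W{\left(N \right)} = \frac{N}{32}$ ($W{\left(N \right)} = N \frac{1}{32} = \frac{N}{32}$)
$k = 32$ ($k = -6 + \left(2 \cdot 16 + 6\right) = -6 + \left(32 + 6\right) = -6 + 38 = 32$)
$I{\left(V \right)} = \frac{65}{2}$ ($I{\left(V \right)} = 32 + \frac{1}{32} \cdot 16 = 32 + \frac{1}{2} = \frac{65}{2}$)
$- \frac{677730}{-967457} - \frac{1384975}{I{\left(D{\left(-35 \right)} \right)}} = - \frac{677730}{-967457} - \frac{1384975}{\frac{65}{2}} = \left(-677730\right) \left(- \frac{1}{967457}\right) - \frac{553990}{13} = \frac{677730}{967457} - \frac{553990}{13} = - \frac{535952692940}{12576941}$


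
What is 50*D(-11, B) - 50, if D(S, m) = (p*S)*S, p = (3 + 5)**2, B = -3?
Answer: 387150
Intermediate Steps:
p = 64 (p = 8**2 = 64)
D(S, m) = 64*S**2 (D(S, m) = (64*S)*S = 64*S**2)
50*D(-11, B) - 50 = 50*(64*(-11)**2) - 50 = 50*(64*121) - 50 = 50*7744 - 50 = 387200 - 50 = 387150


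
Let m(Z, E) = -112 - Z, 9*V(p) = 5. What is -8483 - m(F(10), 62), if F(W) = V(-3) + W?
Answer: -75244/9 ≈ -8360.4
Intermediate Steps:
V(p) = 5/9 (V(p) = (⅑)*5 = 5/9)
F(W) = 5/9 + W
-8483 - m(F(10), 62) = -8483 - (-112 - (5/9 + 10)) = -8483 - (-112 - 1*95/9) = -8483 - (-112 - 95/9) = -8483 - 1*(-1103/9) = -8483 + 1103/9 = -75244/9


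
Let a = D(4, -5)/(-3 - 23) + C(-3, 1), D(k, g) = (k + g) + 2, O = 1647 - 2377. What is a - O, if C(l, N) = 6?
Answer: 19135/26 ≈ 735.96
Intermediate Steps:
O = -730
D(k, g) = 2 + g + k (D(k, g) = (g + k) + 2 = 2 + g + k)
a = 155/26 (a = (2 - 5 + 4)/(-3 - 23) + 6 = 1/(-26) + 6 = 1*(-1/26) + 6 = -1/26 + 6 = 155/26 ≈ 5.9615)
a - O = 155/26 - 1*(-730) = 155/26 + 730 = 19135/26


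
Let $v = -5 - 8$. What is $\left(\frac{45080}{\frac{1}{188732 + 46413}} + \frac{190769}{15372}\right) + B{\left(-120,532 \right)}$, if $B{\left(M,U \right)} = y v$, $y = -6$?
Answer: $\frac{162948375604985}{15372} \approx 1.06 \cdot 10^{10}$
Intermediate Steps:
$v = -13$ ($v = -5 - 8 = -13$)
$B{\left(M,U \right)} = 78$ ($B{\left(M,U \right)} = \left(-6\right) \left(-13\right) = 78$)
$\left(\frac{45080}{\frac{1}{188732 + 46413}} + \frac{190769}{15372}\right) + B{\left(-120,532 \right)} = \left(\frac{45080}{\frac{1}{188732 + 46413}} + \frac{190769}{15372}\right) + 78 = \left(\frac{45080}{\frac{1}{235145}} + 190769 \cdot \frac{1}{15372}\right) + 78 = \left(45080 \frac{1}{\frac{1}{235145}} + \frac{190769}{15372}\right) + 78 = \left(45080 \cdot 235145 + \frac{190769}{15372}\right) + 78 = \left(10600336600 + \frac{190769}{15372}\right) + 78 = \frac{162948374405969}{15372} + 78 = \frac{162948375604985}{15372}$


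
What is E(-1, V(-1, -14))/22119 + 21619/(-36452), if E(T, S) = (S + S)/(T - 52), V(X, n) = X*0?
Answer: -1663/2804 ≈ -0.59308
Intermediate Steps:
V(X, n) = 0
E(T, S) = 2*S/(-52 + T) (E(T, S) = (2*S)/(-52 + T) = 2*S/(-52 + T))
E(-1, V(-1, -14))/22119 + 21619/(-36452) = (2*0/(-52 - 1))/22119 + 21619/(-36452) = (2*0/(-53))*(1/22119) + 21619*(-1/36452) = (2*0*(-1/53))*(1/22119) - 1663/2804 = 0*(1/22119) - 1663/2804 = 0 - 1663/2804 = -1663/2804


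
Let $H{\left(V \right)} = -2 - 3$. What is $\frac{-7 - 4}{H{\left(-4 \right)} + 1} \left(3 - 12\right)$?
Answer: $- \frac{99}{4} \approx -24.75$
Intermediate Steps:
$H{\left(V \right)} = -5$ ($H{\left(V \right)} = -2 - 3 = -5$)
$\frac{-7 - 4}{H{\left(-4 \right)} + 1} \left(3 - 12\right) = \frac{-7 - 4}{-5 + 1} \left(3 - 12\right) = - \frac{11}{-4} \left(-9\right) = \left(-11\right) \left(- \frac{1}{4}\right) \left(-9\right) = \frac{11}{4} \left(-9\right) = - \frac{99}{4}$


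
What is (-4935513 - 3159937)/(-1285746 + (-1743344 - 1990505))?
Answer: 1619090/1003919 ≈ 1.6128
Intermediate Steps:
(-4935513 - 3159937)/(-1285746 + (-1743344 - 1990505)) = -8095450/(-1285746 - 3733849) = -8095450/(-5019595) = -8095450*(-1/5019595) = 1619090/1003919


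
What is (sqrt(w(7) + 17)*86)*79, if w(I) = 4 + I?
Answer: 13588*sqrt(7) ≈ 35951.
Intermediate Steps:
(sqrt(w(7) + 17)*86)*79 = (sqrt((4 + 7) + 17)*86)*79 = (sqrt(11 + 17)*86)*79 = (sqrt(28)*86)*79 = ((2*sqrt(7))*86)*79 = (172*sqrt(7))*79 = 13588*sqrt(7)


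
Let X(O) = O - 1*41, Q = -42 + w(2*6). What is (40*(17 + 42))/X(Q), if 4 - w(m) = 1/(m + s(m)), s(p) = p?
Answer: -56640/1897 ≈ -29.858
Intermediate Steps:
w(m) = 4 - 1/(2*m) (w(m) = 4 - 1/(m + m) = 4 - 1/(2*m))
Q = -913/24 (Q = -42 + (4 - 1/(2*(2*6))) = -42 + (4 - 1/2/12) = -42 + (4 - 1/2*1/12) = -42 + (4 - 1/24) = -42 + 95/24 = -913/24 ≈ -38.042)
X(O) = -41 + O (X(O) = O - 41 = -41 + O)
(40*(17 + 42))/X(Q) = (40*(17 + 42))/(-41 - 913/24) = (40*59)/(-1897/24) = 2360*(-24/1897) = -56640/1897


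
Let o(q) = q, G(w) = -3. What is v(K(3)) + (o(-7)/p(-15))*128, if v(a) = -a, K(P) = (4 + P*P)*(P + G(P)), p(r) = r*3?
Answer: 896/45 ≈ 19.911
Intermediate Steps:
p(r) = 3*r
K(P) = (-3 + P)*(4 + P²) (K(P) = (4 + P*P)*(P - 3) = (4 + P²)*(-3 + P) = (-3 + P)*(4 + P²))
v(K(3)) + (o(-7)/p(-15))*128 = -(-12 + 3³ - 3*3² + 4*3) - 7/(3*(-15))*128 = -(-12 + 27 - 3*9 + 12) - 7/(-45)*128 = -(-12 + 27 - 27 + 12) - 7*(-1/45)*128 = -1*0 + (7/45)*128 = 0 + 896/45 = 896/45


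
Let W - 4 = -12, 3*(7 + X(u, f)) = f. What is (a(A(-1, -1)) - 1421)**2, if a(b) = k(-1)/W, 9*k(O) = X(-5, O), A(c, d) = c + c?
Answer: 23549050849/11664 ≈ 2.0190e+6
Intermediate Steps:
X(u, f) = -7 + f/3
W = -8 (W = 4 - 12 = -8)
A(c, d) = 2*c
k(O) = -7/9 + O/27 (k(O) = (-7 + O/3)/9 = -7/9 + O/27)
a(b) = 11/108 (a(b) = (-7/9 + (1/27)*(-1))/(-8) = (-7/9 - 1/27)*(-1/8) = -22/27*(-1/8) = 11/108)
(a(A(-1, -1)) - 1421)**2 = (11/108 - 1421)**2 = (-153457/108)**2 = 23549050849/11664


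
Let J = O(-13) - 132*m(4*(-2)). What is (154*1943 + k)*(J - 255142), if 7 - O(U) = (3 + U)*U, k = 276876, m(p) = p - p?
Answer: -147057655970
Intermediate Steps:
m(p) = 0
O(U) = 7 - U*(3 + U) (O(U) = 7 - (3 + U)*U = 7 - U*(3 + U))
J = -123 (J = (7 - 1*(-13)**2 - 3*(-13)) - 132*0 = (7 - 1*169 + 39) + 0 = (7 - 169 + 39) + 0 = -123 + 0 = -123)
(154*1943 + k)*(J - 255142) = (154*1943 + 276876)*(-123 - 255142) = (299222 + 276876)*(-255265) = 576098*(-255265) = -147057655970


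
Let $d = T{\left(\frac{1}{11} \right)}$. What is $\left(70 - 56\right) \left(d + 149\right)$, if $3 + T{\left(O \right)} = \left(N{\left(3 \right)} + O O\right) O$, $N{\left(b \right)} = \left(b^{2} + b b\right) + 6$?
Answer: $\frac{2761234}{1331} \approx 2074.6$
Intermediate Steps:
$N{\left(b \right)} = 6 + 2 b^{2}$ ($N{\left(b \right)} = \left(b^{2} + b^{2}\right) + 6 = 2 b^{2} + 6 = 6 + 2 b^{2}$)
$T{\left(O \right)} = -3 + O \left(24 + O^{2}\right)$ ($T{\left(O \right)} = -3 + \left(\left(6 + 2 \cdot 3^{2}\right) + O O\right) O = -3 + \left(\left(6 + 2 \cdot 9\right) + O^{2}\right) O = -3 + \left(\left(6 + 18\right) + O^{2}\right) O = -3 + \left(24 + O^{2}\right) O = -3 + O \left(24 + O^{2}\right)$)
$d = - \frac{1088}{1331}$ ($d = -3 + \left(\frac{1}{11}\right)^{3} + \frac{24}{11} = -3 + \left(\frac{1}{11}\right)^{3} + 24 \cdot \frac{1}{11} = -3 + \frac{1}{1331} + \frac{24}{11} = - \frac{1088}{1331} \approx -0.81743$)
$\left(70 - 56\right) \left(d + 149\right) = \left(70 - 56\right) \left(- \frac{1088}{1331} + 149\right) = \left(70 - 56\right) \frac{197231}{1331} = 14 \cdot \frac{197231}{1331} = \frac{2761234}{1331}$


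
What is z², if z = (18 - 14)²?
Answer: 256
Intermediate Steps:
z = 16 (z = 4² = 16)
z² = 16² = 256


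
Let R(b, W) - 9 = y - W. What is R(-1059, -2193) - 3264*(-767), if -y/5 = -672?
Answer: 2509050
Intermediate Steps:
y = 3360 (y = -5*(-672) = 3360)
R(b, W) = 3369 - W (R(b, W) = 9 + (3360 - W) = 3369 - W)
R(-1059, -2193) - 3264*(-767) = (3369 - 1*(-2193)) - 3264*(-767) = (3369 + 2193) + 2503488 = 5562 + 2503488 = 2509050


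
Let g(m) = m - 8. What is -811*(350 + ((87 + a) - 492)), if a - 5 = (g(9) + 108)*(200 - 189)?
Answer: -931839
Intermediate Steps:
g(m) = -8 + m
a = 1204 (a = 5 + ((-8 + 9) + 108)*(200 - 189) = 5 + (1 + 108)*11 = 5 + 109*11 = 5 + 1199 = 1204)
-811*(350 + ((87 + a) - 492)) = -811*(350 + ((87 + 1204) - 492)) = -811*(350 + (1291 - 492)) = -811*(350 + 799) = -811*1149 = -931839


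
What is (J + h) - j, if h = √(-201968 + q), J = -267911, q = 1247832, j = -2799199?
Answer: 2531288 + 2*√261466 ≈ 2.5323e+6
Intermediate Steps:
h = 2*√261466 (h = √(-201968 + 1247832) = √1045864 = 2*√261466 ≈ 1022.7)
(J + h) - j = (-267911 + 2*√261466) - 1*(-2799199) = (-267911 + 2*√261466) + 2799199 = 2531288 + 2*√261466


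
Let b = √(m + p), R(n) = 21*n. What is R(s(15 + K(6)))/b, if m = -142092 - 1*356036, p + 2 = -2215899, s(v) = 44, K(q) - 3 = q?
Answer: -924*I*√2714029/2714029 ≈ -0.56087*I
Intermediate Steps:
K(q) = 3 + q
p = -2215901 (p = -2 - 2215899 = -2215901)
m = -498128 (m = -142092 - 356036 = -498128)
b = I*√2714029 (b = √(-498128 - 2215901) = √(-2714029) = I*√2714029 ≈ 1647.4*I)
R(s(15 + K(6)))/b = (21*44)/((I*√2714029)) = 924*(-I*√2714029/2714029) = -924*I*√2714029/2714029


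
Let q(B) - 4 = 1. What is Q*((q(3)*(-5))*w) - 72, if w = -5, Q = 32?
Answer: 3928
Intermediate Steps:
q(B) = 5 (q(B) = 4 + 1 = 5)
Q*((q(3)*(-5))*w) - 72 = 32*((5*(-5))*(-5)) - 72 = 32*(-25*(-5)) - 72 = 32*125 - 72 = 4000 - 72 = 3928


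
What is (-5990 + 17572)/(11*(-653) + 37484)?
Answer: 11582/30301 ≈ 0.38223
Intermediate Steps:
(-5990 + 17572)/(11*(-653) + 37484) = 11582/(-7183 + 37484) = 11582/30301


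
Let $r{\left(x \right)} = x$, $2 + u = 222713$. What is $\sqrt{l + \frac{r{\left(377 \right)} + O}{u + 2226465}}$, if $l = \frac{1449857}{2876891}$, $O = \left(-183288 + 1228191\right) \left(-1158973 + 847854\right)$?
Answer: $\frac{i \sqrt{5999915110117607996097867}}{6723294267} \approx 364.33 i$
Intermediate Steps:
$u = 222711$ ($u = -2 + 222713 = 222711$)
$O = -325089176457$ ($O = 1044903 \left(-311119\right) = -325089176457$)
$l = \frac{1449857}{2876891}$ ($l = 1449857 \cdot \frac{1}{2876891} = \frac{1449857}{2876891} \approx 0.50397$)
$\sqrt{l + \frac{r{\left(377 \right)} + O}{u + 2226465}} = \sqrt{\frac{1449857}{2876891} + \frac{377 - 325089176457}{222711 + 2226465}} = \sqrt{\frac{1449857}{2876891} - \frac{325089176080}{2449176}} = \sqrt{\frac{1449857}{2876891} - \frac{40636147010}{306147}} = \sqrt{- \frac{892407036170801}{6723294267}} = \frac{i \sqrt{5999915110117607996097867}}{6723294267}$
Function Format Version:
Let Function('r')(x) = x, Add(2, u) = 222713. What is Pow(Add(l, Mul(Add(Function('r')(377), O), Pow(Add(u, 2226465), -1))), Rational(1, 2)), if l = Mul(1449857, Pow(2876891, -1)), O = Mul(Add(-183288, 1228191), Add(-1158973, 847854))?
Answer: Mul(Rational(1, 6723294267), I, Pow(5999915110117607996097867, Rational(1, 2))) ≈ Mul(364.33, I)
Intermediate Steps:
u = 222711 (u = Add(-2, 222713) = 222711)
O = -325089176457 (O = Mul(1044903, -311119) = -325089176457)
l = Rational(1449857, 2876891) (l = Mul(1449857, Rational(1, 2876891)) = Rational(1449857, 2876891) ≈ 0.50397)
Pow(Add(l, Mul(Add(Function('r')(377), O), Pow(Add(u, 2226465), -1))), Rational(1, 2)) = Pow(Add(Rational(1449857, 2876891), Mul(Add(377, -325089176457), Pow(Add(222711, 2226465), -1))), Rational(1, 2)) = Pow(Add(Rational(1449857, 2876891), Mul(-325089176080, Pow(2449176, -1))), Rational(1, 2)) = Pow(Add(Rational(1449857, 2876891), Mul(-325089176080, Rational(1, 2449176))), Rational(1, 2)) = Pow(Add(Rational(1449857, 2876891), Rational(-40636147010, 306147)), Rational(1, 2)) = Pow(Rational(-892407036170801, 6723294267), Rational(1, 2)) = Mul(Rational(1, 6723294267), I, Pow(5999915110117607996097867, Rational(1, 2)))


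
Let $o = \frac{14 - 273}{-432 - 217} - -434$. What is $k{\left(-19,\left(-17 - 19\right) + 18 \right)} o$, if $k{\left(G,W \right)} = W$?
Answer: $- \frac{5074650}{649} \approx -7819.2$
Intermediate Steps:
$o = \frac{281925}{649}$ ($o = - \frac{259}{-649} + 434 = \left(-259\right) \left(- \frac{1}{649}\right) + 434 = \frac{259}{649} + 434 = \frac{281925}{649} \approx 434.4$)
$k{\left(-19,\left(-17 - 19\right) + 18 \right)} o = \left(\left(-17 - 19\right) + 18\right) \frac{281925}{649} = \left(-36 + 18\right) \frac{281925}{649} = \left(-18\right) \frac{281925}{649} = - \frac{5074650}{649}$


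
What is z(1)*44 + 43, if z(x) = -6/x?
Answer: -221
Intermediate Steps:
z(1)*44 + 43 = -6/1*44 + 43 = -6*1*44 + 43 = -6*44 + 43 = -264 + 43 = -221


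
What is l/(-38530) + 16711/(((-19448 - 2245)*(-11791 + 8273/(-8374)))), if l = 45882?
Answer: -49139204117909881/41267542998144015 ≈ -1.1907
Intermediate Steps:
l/(-38530) + 16711/(((-19448 - 2245)*(-11791 + 8273/(-8374)))) = 45882/(-38530) + 16711/(((-19448 - 2245)*(-11791 + 8273/(-8374)))) = 45882*(-1/38530) + 16711/((-21693*(-11791 + 8273*(-1/8374)))) = -22941/19265 + 16711/((-21693*(-11791 - 8273/8374))) = -22941/19265 + 16711/((-21693*(-98746107/8374))) = -22941/19265 + 16711/(2142099299151/8374) = -22941/19265 + 16711*(8374/2142099299151) = -22941/19265 + 139937914/2142099299151 = -49139204117909881/41267542998144015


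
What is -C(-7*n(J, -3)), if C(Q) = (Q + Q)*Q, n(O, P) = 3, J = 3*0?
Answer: -882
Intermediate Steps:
J = 0
C(Q) = 2*Q**2 (C(Q) = (2*Q)*Q = 2*Q**2)
-C(-7*n(J, -3)) = -2*(-7*3)**2 = -2*(-21)**2 = -2*441 = -1*882 = -882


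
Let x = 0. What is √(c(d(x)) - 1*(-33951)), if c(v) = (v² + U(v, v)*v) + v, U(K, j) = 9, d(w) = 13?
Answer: 5*√1370 ≈ 185.07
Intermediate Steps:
c(v) = v² + 10*v (c(v) = (v² + 9*v) + v = v² + 10*v)
√(c(d(x)) - 1*(-33951)) = √(13*(10 + 13) - 1*(-33951)) = √(13*23 + 33951) = √(299 + 33951) = √34250 = 5*√1370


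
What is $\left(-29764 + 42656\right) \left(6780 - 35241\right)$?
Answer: $-366919212$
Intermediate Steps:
$\left(-29764 + 42656\right) \left(6780 - 35241\right) = 12892 \left(-28461\right) = -366919212$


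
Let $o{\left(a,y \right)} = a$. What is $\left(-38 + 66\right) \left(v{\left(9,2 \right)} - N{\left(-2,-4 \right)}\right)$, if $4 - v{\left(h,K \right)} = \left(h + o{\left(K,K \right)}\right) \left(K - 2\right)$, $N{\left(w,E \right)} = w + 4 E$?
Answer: $616$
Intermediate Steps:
$v{\left(h,K \right)} = 4 - \left(-2 + K\right) \left(K + h\right)$ ($v{\left(h,K \right)} = 4 - \left(h + K\right) \left(K - 2\right) = 4 - \left(K + h\right) \left(-2 + K\right) = 4 - \left(-2 + K\right) \left(K + h\right)$)
$\left(-38 + 66\right) \left(v{\left(9,2 \right)} - N{\left(-2,-4 \right)}\right) = \left(-38 + 66\right) \left(\left(4 - 2^{2} + 2 \cdot 2 + 2 \cdot 9 - 2 \cdot 9\right) - \left(-2 + 4 \left(-4\right)\right)\right) = 28 \left(\left(4 - 4 + 4 + 18 - 18\right) - \left(-2 - 16\right)\right) = 28 \left(\left(4 - 4 + 4 + 18 - 18\right) - -18\right) = 28 \left(4 + 18\right) = 28 \cdot 22 = 616$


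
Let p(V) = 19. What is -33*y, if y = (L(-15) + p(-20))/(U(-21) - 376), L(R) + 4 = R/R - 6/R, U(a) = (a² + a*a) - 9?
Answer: -2706/2485 ≈ -1.0889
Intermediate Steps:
U(a) = -9 + 2*a² (U(a) = (a² + a²) - 9 = 2*a² - 9 = -9 + 2*a²)
L(R) = -3 - 6/R (L(R) = -4 + (R/R - 6/R) = -4 + (1 - 6/R) = -3 - 6/R)
y = 82/2485 (y = ((-3 - 6/(-15)) + 19)/((-9 + 2*(-21)²) - 376) = ((-3 - 6*(-1/15)) + 19)/((-9 + 2*441) - 376) = ((-3 + ⅖) + 19)/((-9 + 882) - 376) = (-13/5 + 19)/(873 - 376) = (82/5)/497 = (82/5)*(1/497) = 82/2485 ≈ 0.032998)
-33*y = -33*82/2485 = -2706/2485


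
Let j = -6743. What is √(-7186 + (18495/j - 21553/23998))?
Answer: I*√1113978773794146458/12447578 ≈ 84.792*I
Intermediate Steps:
√(-7186 + (18495/j - 21553/23998)) = √(-7186 + (18495/(-6743) - 21553/23998)) = √(-7186 + (18495*(-1/6743) - 21553*1/23998)) = √(-7186 + (-18495/6743 - 21553/23998)) = √(-7186 - 589174889/161818514) = √(-1163417016493/161818514) = I*√1113978773794146458/12447578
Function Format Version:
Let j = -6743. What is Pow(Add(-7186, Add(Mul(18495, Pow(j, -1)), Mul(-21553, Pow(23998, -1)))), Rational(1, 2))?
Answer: Mul(Rational(1, 12447578), I, Pow(1113978773794146458, Rational(1, 2))) ≈ Mul(84.792, I)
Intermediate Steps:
Pow(Add(-7186, Add(Mul(18495, Pow(j, -1)), Mul(-21553, Pow(23998, -1)))), Rational(1, 2)) = Pow(Add(-7186, Add(Mul(18495, Pow(-6743, -1)), Mul(-21553, Pow(23998, -1)))), Rational(1, 2)) = Pow(Add(-7186, Add(Mul(18495, Rational(-1, 6743)), Mul(-21553, Rational(1, 23998)))), Rational(1, 2)) = Pow(Add(-7186, Add(Rational(-18495, 6743), Rational(-21553, 23998))), Rational(1, 2)) = Pow(Add(-7186, Rational(-589174889, 161818514)), Rational(1, 2)) = Pow(Rational(-1163417016493, 161818514), Rational(1, 2)) = Mul(Rational(1, 12447578), I, Pow(1113978773794146458, Rational(1, 2)))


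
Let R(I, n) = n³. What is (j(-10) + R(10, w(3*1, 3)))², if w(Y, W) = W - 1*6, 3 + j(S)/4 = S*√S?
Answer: -14479 + 3120*I*√10 ≈ -14479.0 + 9866.3*I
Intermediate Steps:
j(S) = -12 + 4*S^(3/2) (j(S) = -12 + 4*(S*√S) = -12 + 4*S^(3/2))
w(Y, W) = -6 + W (w(Y, W) = W - 6 = -6 + W)
(j(-10) + R(10, w(3*1, 3)))² = ((-12 + 4*(-10)^(3/2)) + (-6 + 3)³)² = ((-12 + 4*(-10*I*√10)) + (-3)³)² = ((-12 - 40*I*√10) - 27)² = (-39 - 40*I*√10)²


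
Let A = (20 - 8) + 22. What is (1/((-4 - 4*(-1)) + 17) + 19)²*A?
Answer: 209952/17 ≈ 12350.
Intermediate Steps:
A = 34 (A = 12 + 22 = 34)
(1/((-4 - 4*(-1)) + 17) + 19)²*A = (1/((-4 - 4*(-1)) + 17) + 19)²*34 = (1/((-4 + 4) + 17) + 19)²*34 = (1/(0 + 17) + 19)²*34 = (1/17 + 19)²*34 = (324/17)²*34 = (104976/289)*34 = 209952/17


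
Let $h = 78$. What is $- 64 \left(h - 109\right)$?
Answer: $1984$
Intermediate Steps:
$- 64 \left(h - 109\right) = - 64 \left(78 - 109\right) = \left(-64\right) \left(-31\right) = 1984$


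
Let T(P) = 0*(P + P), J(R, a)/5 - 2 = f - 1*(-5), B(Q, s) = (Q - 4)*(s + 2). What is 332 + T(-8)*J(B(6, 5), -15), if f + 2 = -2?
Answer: 332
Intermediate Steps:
f = -4 (f = -2 - 2 = -4)
B(Q, s) = (-4 + Q)*(2 + s)
J(R, a) = 15 (J(R, a) = 10 + 5*(-4 - 1*(-5)) = 10 + 5*(-4 + 5) = 10 + 5*1 = 10 + 5 = 15)
T(P) = 0 (T(P) = 0*(2*P) = 0)
332 + T(-8)*J(B(6, 5), -15) = 332 + 0*15 = 332 + 0 = 332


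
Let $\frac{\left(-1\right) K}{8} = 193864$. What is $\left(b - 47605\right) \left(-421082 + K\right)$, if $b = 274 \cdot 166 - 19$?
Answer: $4220067160$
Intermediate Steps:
$K = -1550912$ ($K = \left(-8\right) 193864 = -1550912$)
$b = 45465$ ($b = 45484 - 19 = 45465$)
$\left(b - 47605\right) \left(-421082 + K\right) = \left(45465 - 47605\right) \left(-421082 - 1550912\right) = \left(-2140\right) \left(-1971994\right) = 4220067160$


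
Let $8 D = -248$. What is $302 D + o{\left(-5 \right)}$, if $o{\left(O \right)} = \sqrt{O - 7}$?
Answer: $-9362 + 2 i \sqrt{3} \approx -9362.0 + 3.4641 i$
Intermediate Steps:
$D = -31$ ($D = \frac{1}{8} \left(-248\right) = -31$)
$o{\left(O \right)} = \sqrt{-7 + O}$
$302 D + o{\left(-5 \right)} = 302 \left(-31\right) + \sqrt{-7 - 5} = -9362 + \sqrt{-12} = -9362 + 2 i \sqrt{3}$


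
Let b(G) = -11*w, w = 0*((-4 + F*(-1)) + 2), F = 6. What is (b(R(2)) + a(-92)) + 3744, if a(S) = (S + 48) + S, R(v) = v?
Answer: 3608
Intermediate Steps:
w = 0 (w = 0*((-4 + 6*(-1)) + 2) = 0*((-4 - 6) + 2) = 0*(-10 + 2) = 0*(-8) = 0)
a(S) = 48 + 2*S (a(S) = (48 + S) + S = 48 + 2*S)
b(G) = 0 (b(G) = -11*0 = 0)
(b(R(2)) + a(-92)) + 3744 = (0 + (48 + 2*(-92))) + 3744 = (0 + (48 - 184)) + 3744 = (0 - 136) + 3744 = -136 + 3744 = 3608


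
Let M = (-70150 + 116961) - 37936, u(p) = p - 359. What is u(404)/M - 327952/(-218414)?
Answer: 292040263/193842425 ≈ 1.5066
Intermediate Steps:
u(p) = -359 + p
M = 8875 (M = 46811 - 37936 = 8875)
u(404)/M - 327952/(-218414) = (-359 + 404)/8875 - 327952/(-218414) = 45*(1/8875) - 327952*(-1/218414) = 9/1775 + 163976/109207 = 292040263/193842425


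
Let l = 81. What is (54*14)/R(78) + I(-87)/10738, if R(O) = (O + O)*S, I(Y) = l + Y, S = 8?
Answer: 25995/42952 ≈ 0.60521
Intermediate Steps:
I(Y) = 81 + Y
R(O) = 16*O (R(O) = (O + O)*8 = (2*O)*8 = 16*O)
(54*14)/R(78) + I(-87)/10738 = (54*14)/((16*78)) + (81 - 87)/10738 = 756/1248 - 6*1/10738 = 756*(1/1248) - 3/5369 = 63/104 - 3/5369 = 25995/42952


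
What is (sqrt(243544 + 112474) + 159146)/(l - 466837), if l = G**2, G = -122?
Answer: -159146/451953 - sqrt(356018)/451953 ≈ -0.35345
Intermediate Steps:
l = 14884 (l = (-122)**2 = 14884)
(sqrt(243544 + 112474) + 159146)/(l - 466837) = (sqrt(243544 + 112474) + 159146)/(14884 - 466837) = (sqrt(356018) + 159146)/(-451953) = (159146 + sqrt(356018))*(-1/451953) = -159146/451953 - sqrt(356018)/451953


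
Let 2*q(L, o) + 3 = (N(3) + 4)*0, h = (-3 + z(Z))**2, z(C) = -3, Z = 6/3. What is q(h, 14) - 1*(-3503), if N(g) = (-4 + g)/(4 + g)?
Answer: 7003/2 ≈ 3501.5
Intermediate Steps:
Z = 2 (Z = 6*(1/3) = 2)
N(g) = (-4 + g)/(4 + g)
h = 36 (h = (-3 - 3)**2 = (-6)**2 = 36)
q(L, o) = -3/2 (q(L, o) = -3/2 + (((-4 + 3)/(4 + 3) + 4)*0)/2 = -3/2 + ((-1/7 + 4)*0)/2 = -3/2 + ((27/7)*0)/2 = -3/2 + (1/2)*0 = -3/2 + 0 = -3/2)
q(h, 14) - 1*(-3503) = -3/2 - 1*(-3503) = -3/2 + 3503 = 7003/2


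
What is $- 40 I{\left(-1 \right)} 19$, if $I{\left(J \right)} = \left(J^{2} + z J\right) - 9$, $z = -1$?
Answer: $5320$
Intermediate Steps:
$I{\left(J \right)} = -9 + J^{2} - J$ ($I{\left(J \right)} = \left(J^{2} - J\right) - 9 = -9 + J^{2} - J$)
$- 40 I{\left(-1 \right)} 19 = - 40 \left(-9 + \left(-1\right)^{2} - -1\right) 19 = - 40 \left(-9 + 1 + 1\right) 19 = \left(-40\right) \left(-7\right) 19 = 280 \cdot 19 = 5320$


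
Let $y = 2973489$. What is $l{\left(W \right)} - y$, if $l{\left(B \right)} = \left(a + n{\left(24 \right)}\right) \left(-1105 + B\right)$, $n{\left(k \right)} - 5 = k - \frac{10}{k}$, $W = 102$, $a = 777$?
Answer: $- \frac{45377869}{12} \approx -3.7815 \cdot 10^{6}$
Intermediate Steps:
$n{\left(k \right)} = 5 + k - \frac{10}{k}$ ($n{\left(k \right)} = 5 + \left(k - \frac{10}{k}\right) = 5 + k - \frac{10}{k}$)
$l{\left(B \right)} = - \frac{10682035}{12} + \frac{9667 B}{12}$ ($l{\left(B \right)} = \left(777 + \left(5 + 24 - \frac{10}{24}\right)\right) \left(-1105 + B\right) = \left(777 + \left(5 + 24 - \frac{5}{12}\right)\right) \left(-1105 + B\right) = \left(777 + \frac{343}{12}\right) \left(-1105 + B\right) = \frac{9667 \left(-1105 + B\right)}{12} = - \frac{10682035}{12} + \frac{9667 B}{12}$)
$l{\left(W \right)} - y = \left(- \frac{10682035}{12} + \frac{9667}{12} \cdot 102\right) - 2973489 = \left(- \frac{10682035}{12} + \frac{164339}{2}\right) - 2973489 = - \frac{9696001}{12} - 2973489 = - \frac{45377869}{12}$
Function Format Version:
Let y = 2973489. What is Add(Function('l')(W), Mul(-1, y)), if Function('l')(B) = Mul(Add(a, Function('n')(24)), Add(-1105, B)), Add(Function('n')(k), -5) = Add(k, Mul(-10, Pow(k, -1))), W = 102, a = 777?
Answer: Rational(-45377869, 12) ≈ -3.7815e+6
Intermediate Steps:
Function('n')(k) = Add(5, k, Mul(-10, Pow(k, -1))) (Function('n')(k) = Add(5, Add(k, Mul(-10, Pow(k, -1)))) = Add(5, k, Mul(-10, Pow(k, -1))))
Function('l')(B) = Add(Rational(-10682035, 12), Mul(Rational(9667, 12), B)) (Function('l')(B) = Mul(Add(777, Add(5, 24, Mul(-10, Pow(24, -1)))), Add(-1105, B)) = Mul(Add(777, Add(5, 24, Mul(-10, Rational(1, 24)))), Add(-1105, B)) = Mul(Add(777, Add(5, 24, Rational(-5, 12))), Add(-1105, B)) = Mul(Add(777, Rational(343, 12)), Add(-1105, B)) = Mul(Rational(9667, 12), Add(-1105, B)) = Add(Rational(-10682035, 12), Mul(Rational(9667, 12), B)))
Add(Function('l')(W), Mul(-1, y)) = Add(Add(Rational(-10682035, 12), Mul(Rational(9667, 12), 102)), Mul(-1, 2973489)) = Add(Add(Rational(-10682035, 12), Rational(164339, 2)), -2973489) = Add(Rational(-9696001, 12), -2973489) = Rational(-45377869, 12)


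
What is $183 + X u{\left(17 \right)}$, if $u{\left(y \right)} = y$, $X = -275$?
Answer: $-4492$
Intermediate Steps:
$183 + X u{\left(17 \right)} = 183 - 4675 = -4492$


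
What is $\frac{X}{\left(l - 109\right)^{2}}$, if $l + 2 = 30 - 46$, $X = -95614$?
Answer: $- \frac{95614}{16129} \approx -5.9281$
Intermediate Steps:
$l = -18$ ($l = -2 + \left(30 - 46\right) = -2 - 16 = -18$)
$\frac{X}{\left(l - 109\right)^{2}} = - \frac{95614}{\left(-18 - 109\right)^{2}} = - \frac{95614}{\left(-127\right)^{2}} = - \frac{95614}{16129}$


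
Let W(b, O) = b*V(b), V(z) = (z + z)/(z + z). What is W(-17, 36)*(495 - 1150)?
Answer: 11135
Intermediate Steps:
V(z) = 1 (V(z) = (2*z)/((2*z)) = (2*z)*(1/(2*z)) = 1)
W(b, O) = b (W(b, O) = b*1 = b)
W(-17, 36)*(495 - 1150) = -17*(495 - 1150) = -17*(-655) = 11135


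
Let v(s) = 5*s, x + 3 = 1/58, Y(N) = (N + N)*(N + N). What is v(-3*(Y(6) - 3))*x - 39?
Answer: 363633/58 ≈ 6269.5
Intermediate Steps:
Y(N) = 4*N² (Y(N) = (2*N)*(2*N) = 4*N²)
x = -173/58 (x = -3 + 1/58 = -173/58 ≈ -2.9828)
v(-3*(Y(6) - 3))*x - 39 = (5*(-3*(4*6² - 3)))*(-173/58) - 39 = (5*(-3*(4*36 - 3)))*(-173/58) - 39 = (5*(-3*(144 - 3)))*(-173/58) - 39 = (5*(-3*141))*(-173/58) - 39 = (5*(-423))*(-173/58) - 39 = -2115*(-173/58) - 39 = 365895/58 - 39 = 363633/58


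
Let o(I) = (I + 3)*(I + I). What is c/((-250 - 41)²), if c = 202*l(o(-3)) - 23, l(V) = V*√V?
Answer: -23/84681 ≈ -0.00027161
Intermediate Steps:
o(I) = 2*I*(3 + I) (o(I) = (3 + I)*(2*I) = 2*I*(3 + I))
l(V) = V^(3/2)
c = -23 (c = 202*(2*(-3)*(3 - 3))^(3/2) - 23 = 202*(2*(-3)*0)^(3/2) - 23 = 202*0^(3/2) - 23 = 202*0 - 23 = 0 - 23 = -23)
c/((-250 - 41)²) = -23/(-250 - 41)² = -23/((-291)²) = -23/84681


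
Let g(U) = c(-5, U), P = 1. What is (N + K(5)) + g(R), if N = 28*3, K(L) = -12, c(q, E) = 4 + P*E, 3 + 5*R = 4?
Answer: 381/5 ≈ 76.200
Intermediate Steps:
R = ⅕ (R = -⅗ + (⅕)*4 = -⅗ + ⅘ = ⅕ ≈ 0.20000)
c(q, E) = 4 + E (c(q, E) = 4 + 1*E = 4 + E)
N = 84
g(U) = 4 + U
(N + K(5)) + g(R) = (84 - 12) + (4 + ⅕) = 72 + 21/5 = 381/5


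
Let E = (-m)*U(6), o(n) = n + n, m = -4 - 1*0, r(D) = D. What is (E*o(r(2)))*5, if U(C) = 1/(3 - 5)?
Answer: -40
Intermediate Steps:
U(C) = -1/2 (U(C) = 1/(-2) = -1/2)
m = -4 (m = -4 + 0 = -4)
o(n) = 2*n
E = -2 (E = -1*(-4)*(-1/2) = 4*(-1/2) = -2)
(E*o(r(2)))*5 = -4*2*5 = -2*4*5 = -8*5 = -40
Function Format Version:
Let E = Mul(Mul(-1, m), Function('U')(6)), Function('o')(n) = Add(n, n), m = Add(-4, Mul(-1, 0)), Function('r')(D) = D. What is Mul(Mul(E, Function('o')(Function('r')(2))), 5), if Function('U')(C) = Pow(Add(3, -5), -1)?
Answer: -40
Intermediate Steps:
Function('U')(C) = Rational(-1, 2) (Function('U')(C) = Pow(-2, -1) = Rational(-1, 2))
m = -4 (m = Add(-4, 0) = -4)
Function('o')(n) = Mul(2, n)
E = -2 (E = Mul(Mul(-1, -4), Rational(-1, 2)) = Mul(4, Rational(-1, 2)) = -2)
Mul(Mul(E, Function('o')(Function('r')(2))), 5) = Mul(Mul(-2, Mul(2, 2)), 5) = Mul(Mul(-2, 4), 5) = Mul(-8, 5) = -40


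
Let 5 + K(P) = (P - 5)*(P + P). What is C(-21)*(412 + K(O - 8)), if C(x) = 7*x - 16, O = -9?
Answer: -188265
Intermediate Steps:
K(P) = -5 + 2*P*(-5 + P) (K(P) = -5 + (P - 5)*(P + P) = -5 + (-5 + P)*(2*P) = -5 + 2*P*(-5 + P))
C(x) = -16 + 7*x
C(-21)*(412 + K(O - 8)) = (-16 + 7*(-21))*(412 + (-5 - 10*(-9 - 8) + 2*(-9 - 8)**2)) = (-16 - 147)*(412 + (-5 - 10*(-17) + 2*(-17)**2)) = -163*(412 + (-5 + 170 + 2*289)) = -163*(412 + (-5 + 170 + 578)) = -163*(412 + 743) = -163*1155 = -188265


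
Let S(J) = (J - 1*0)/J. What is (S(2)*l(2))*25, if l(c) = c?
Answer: 50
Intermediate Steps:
S(J) = 1 (S(J) = (J + 0)/J = J/J = 1)
(S(2)*l(2))*25 = (1*2)*25 = 2*25 = 50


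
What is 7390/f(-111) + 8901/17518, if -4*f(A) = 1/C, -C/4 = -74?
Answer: -153278286779/17518 ≈ -8.7498e+6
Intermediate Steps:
C = 296 (C = -4*(-74) = 296)
f(A) = -1/1184 (f(A) = -¼/296 = -¼*1/296 = -1/1184)
7390/f(-111) + 8901/17518 = 7390/(-1/1184) + 8901/17518 = 7390*(-1184) + 8901*(1/17518) = -8749760 + 8901/17518 = -153278286779/17518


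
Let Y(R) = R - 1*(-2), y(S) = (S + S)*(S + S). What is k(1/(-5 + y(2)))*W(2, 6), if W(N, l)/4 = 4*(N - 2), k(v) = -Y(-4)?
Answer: 0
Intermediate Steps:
y(S) = 4*S**2 (y(S) = (2*S)*(2*S) = 4*S**2)
Y(R) = 2 + R (Y(R) = R + 2 = 2 + R)
k(v) = 2 (k(v) = -(2 - 4) = -1*(-2) = 2)
W(N, l) = -32 + 16*N (W(N, l) = 4*(4*(N - 2)) = 4*(4*(-2 + N)) = 4*(-8 + 4*N) = -32 + 16*N)
k(1/(-5 + y(2)))*W(2, 6) = 2*(-32 + 16*2) = 2*(-32 + 32) = 2*0 = 0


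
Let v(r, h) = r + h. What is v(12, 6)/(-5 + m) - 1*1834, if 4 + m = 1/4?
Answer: -64262/35 ≈ -1836.1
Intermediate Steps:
v(r, h) = h + r
m = -15/4 (m = -4 + 1/4 = -4 + ¼ = -15/4 ≈ -3.7500)
v(12, 6)/(-5 + m) - 1*1834 = (6 + 12)/(-5 - 15/4) - 1*1834 = 18/(-35/4) - 1834 = -4/35*18 - 1834 = -72/35 - 1834 = -64262/35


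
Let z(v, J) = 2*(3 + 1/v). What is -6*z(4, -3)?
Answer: -39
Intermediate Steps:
z(v, J) = 6 + 2/v
-6*z(4, -3) = -6*(6 + 2/4) = -6*(6 + 2*(¼)) = -6*(6 + ½) = -6*13/2 = -39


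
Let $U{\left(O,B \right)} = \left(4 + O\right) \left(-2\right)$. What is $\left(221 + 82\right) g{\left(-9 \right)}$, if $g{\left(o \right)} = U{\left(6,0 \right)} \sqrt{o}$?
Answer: $- 18180 i \approx - 18180.0 i$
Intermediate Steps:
$U{\left(O,B \right)} = -8 - 2 O$
$g{\left(o \right)} = - 20 \sqrt{o}$ ($g{\left(o \right)} = \left(-8 - 12\right) \sqrt{o} = - 20 \sqrt{o}$)
$\left(221 + 82\right) g{\left(-9 \right)} = \left(221 + 82\right) \left(- 20 \sqrt{-9}\right) = 303 \left(- 20 \cdot 3 i\right) = 303 \left(- 60 i\right) = - 18180 i$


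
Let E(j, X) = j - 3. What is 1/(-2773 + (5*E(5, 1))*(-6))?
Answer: -1/2833 ≈ -0.00035298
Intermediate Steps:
E(j, X) = -3 + j
1/(-2773 + (5*E(5, 1))*(-6)) = 1/(-2773 + (5*(-3 + 5))*(-6)) = 1/(-2773 + (5*2)*(-6)) = 1/(-2773 + 10*(-6)) = 1/(-2773 - 60) = 1/(-2833) = -1/2833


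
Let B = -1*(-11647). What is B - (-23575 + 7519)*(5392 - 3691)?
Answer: 27322903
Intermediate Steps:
B = 11647
B - (-23575 + 7519)*(5392 - 3691) = 11647 - (-23575 + 7519)*(5392 - 3691) = 11647 - (-16056)*1701 = 11647 - 1*(-27311256) = 11647 + 27311256 = 27322903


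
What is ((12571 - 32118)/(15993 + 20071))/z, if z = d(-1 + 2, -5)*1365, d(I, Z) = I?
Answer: -19547/49227360 ≈ -0.00039708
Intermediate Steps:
z = 1365 (z = (-1 + 2)*1365 = 1*1365 = 1365)
((12571 - 32118)/(15993 + 20071))/z = ((12571 - 32118)/(15993 + 20071))/1365 = -19547/36064*(1/1365) = -19547*1/36064*(1/1365) = -19547/36064*1/1365 = -19547/49227360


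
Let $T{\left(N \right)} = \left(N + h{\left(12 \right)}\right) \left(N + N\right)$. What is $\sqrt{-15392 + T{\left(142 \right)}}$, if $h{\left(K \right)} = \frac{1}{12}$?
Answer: $\frac{\sqrt{224637}}{3} \approx 157.99$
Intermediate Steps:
$h{\left(K \right)} = \frac{1}{12}$
$T{\left(N \right)} = 2 N \left(\frac{1}{12} + N\right)$ ($T{\left(N \right)} = \left(N + \frac{1}{12}\right) \left(N + N\right) = \left(\frac{1}{12} + N\right) 2 N = 2 N \left(\frac{1}{12} + N\right)$)
$\sqrt{-15392 + T{\left(142 \right)}} = \sqrt{-15392 + \frac{1}{6} \cdot 142 \left(1 + 12 \cdot 142\right)} = \sqrt{-15392 + \frac{1}{6} \cdot 142 \left(1 + 1704\right)} = \sqrt{-15392 + \frac{1}{6} \cdot 142 \cdot 1705} = \sqrt{-15392 + \frac{121055}{3}} = \sqrt{\frac{74879}{3}} = \frac{\sqrt{224637}}{3}$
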